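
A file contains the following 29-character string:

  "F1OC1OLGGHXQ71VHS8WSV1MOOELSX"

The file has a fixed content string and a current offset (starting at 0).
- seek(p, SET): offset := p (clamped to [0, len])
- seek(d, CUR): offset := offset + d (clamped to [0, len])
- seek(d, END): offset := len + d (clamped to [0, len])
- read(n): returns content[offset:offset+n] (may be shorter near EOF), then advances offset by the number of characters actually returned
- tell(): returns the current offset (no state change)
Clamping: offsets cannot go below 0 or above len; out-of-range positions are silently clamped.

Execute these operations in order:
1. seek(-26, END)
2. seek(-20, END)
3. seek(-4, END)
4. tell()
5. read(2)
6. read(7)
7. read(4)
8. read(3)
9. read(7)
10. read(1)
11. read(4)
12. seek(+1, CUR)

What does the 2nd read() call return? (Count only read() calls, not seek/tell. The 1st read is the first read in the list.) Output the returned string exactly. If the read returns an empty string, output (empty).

Answer: SX

Derivation:
After 1 (seek(-26, END)): offset=3
After 2 (seek(-20, END)): offset=9
After 3 (seek(-4, END)): offset=25
After 4 (tell()): offset=25
After 5 (read(2)): returned 'EL', offset=27
After 6 (read(7)): returned 'SX', offset=29
After 7 (read(4)): returned '', offset=29
After 8 (read(3)): returned '', offset=29
After 9 (read(7)): returned '', offset=29
After 10 (read(1)): returned '', offset=29
After 11 (read(4)): returned '', offset=29
After 12 (seek(+1, CUR)): offset=29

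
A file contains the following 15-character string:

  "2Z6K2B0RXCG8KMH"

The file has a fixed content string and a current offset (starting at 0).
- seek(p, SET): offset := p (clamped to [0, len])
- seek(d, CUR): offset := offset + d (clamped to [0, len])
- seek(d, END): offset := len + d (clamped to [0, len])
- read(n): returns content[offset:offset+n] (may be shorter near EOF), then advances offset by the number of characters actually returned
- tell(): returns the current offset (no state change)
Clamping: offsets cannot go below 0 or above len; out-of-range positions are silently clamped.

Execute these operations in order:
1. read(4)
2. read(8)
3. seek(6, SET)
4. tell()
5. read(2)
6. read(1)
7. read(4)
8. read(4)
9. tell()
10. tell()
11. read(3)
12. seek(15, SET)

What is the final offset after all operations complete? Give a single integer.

After 1 (read(4)): returned '2Z6K', offset=4
After 2 (read(8)): returned '2B0RXCG8', offset=12
After 3 (seek(6, SET)): offset=6
After 4 (tell()): offset=6
After 5 (read(2)): returned '0R', offset=8
After 6 (read(1)): returned 'X', offset=9
After 7 (read(4)): returned 'CG8K', offset=13
After 8 (read(4)): returned 'MH', offset=15
After 9 (tell()): offset=15
After 10 (tell()): offset=15
After 11 (read(3)): returned '', offset=15
After 12 (seek(15, SET)): offset=15

Answer: 15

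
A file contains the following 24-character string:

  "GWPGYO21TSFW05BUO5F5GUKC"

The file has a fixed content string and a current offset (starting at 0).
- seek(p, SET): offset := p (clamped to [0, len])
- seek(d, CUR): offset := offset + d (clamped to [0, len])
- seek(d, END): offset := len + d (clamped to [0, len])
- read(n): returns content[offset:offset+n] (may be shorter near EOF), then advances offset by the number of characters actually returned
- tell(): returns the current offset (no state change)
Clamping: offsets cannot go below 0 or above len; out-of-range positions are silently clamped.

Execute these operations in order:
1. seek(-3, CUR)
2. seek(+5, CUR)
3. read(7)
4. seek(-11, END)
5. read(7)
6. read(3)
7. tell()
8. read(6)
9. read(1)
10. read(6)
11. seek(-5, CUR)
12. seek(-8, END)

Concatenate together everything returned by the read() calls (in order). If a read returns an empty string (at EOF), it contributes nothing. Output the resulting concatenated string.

After 1 (seek(-3, CUR)): offset=0
After 2 (seek(+5, CUR)): offset=5
After 3 (read(7)): returned 'O21TSFW', offset=12
After 4 (seek(-11, END)): offset=13
After 5 (read(7)): returned '5BUO5F5', offset=20
After 6 (read(3)): returned 'GUK', offset=23
After 7 (tell()): offset=23
After 8 (read(6)): returned 'C', offset=24
After 9 (read(1)): returned '', offset=24
After 10 (read(6)): returned '', offset=24
After 11 (seek(-5, CUR)): offset=19
After 12 (seek(-8, END)): offset=16

Answer: O21TSFW5BUO5F5GUKC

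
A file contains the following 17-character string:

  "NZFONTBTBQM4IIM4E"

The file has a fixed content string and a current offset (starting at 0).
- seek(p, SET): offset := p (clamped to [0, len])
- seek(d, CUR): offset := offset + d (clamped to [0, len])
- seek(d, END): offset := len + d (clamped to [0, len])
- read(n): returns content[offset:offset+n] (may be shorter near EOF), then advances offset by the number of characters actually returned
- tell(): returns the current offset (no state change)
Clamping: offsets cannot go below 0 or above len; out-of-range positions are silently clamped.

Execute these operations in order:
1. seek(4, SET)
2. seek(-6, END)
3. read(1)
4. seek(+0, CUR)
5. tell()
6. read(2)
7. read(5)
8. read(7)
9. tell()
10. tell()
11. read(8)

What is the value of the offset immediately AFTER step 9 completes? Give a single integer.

After 1 (seek(4, SET)): offset=4
After 2 (seek(-6, END)): offset=11
After 3 (read(1)): returned '4', offset=12
After 4 (seek(+0, CUR)): offset=12
After 5 (tell()): offset=12
After 6 (read(2)): returned 'II', offset=14
After 7 (read(5)): returned 'M4E', offset=17
After 8 (read(7)): returned '', offset=17
After 9 (tell()): offset=17

Answer: 17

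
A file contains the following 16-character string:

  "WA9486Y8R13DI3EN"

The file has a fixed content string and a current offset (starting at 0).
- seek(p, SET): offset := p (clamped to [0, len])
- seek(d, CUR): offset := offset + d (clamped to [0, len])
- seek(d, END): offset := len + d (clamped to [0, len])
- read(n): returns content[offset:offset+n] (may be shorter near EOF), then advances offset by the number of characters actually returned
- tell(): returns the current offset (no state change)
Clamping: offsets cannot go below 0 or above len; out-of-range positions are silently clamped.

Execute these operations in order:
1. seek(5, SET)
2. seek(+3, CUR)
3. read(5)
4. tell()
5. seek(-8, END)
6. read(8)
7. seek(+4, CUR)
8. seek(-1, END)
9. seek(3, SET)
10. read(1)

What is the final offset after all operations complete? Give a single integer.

Answer: 4

Derivation:
After 1 (seek(5, SET)): offset=5
After 2 (seek(+3, CUR)): offset=8
After 3 (read(5)): returned 'R13DI', offset=13
After 4 (tell()): offset=13
After 5 (seek(-8, END)): offset=8
After 6 (read(8)): returned 'R13DI3EN', offset=16
After 7 (seek(+4, CUR)): offset=16
After 8 (seek(-1, END)): offset=15
After 9 (seek(3, SET)): offset=3
After 10 (read(1)): returned '4', offset=4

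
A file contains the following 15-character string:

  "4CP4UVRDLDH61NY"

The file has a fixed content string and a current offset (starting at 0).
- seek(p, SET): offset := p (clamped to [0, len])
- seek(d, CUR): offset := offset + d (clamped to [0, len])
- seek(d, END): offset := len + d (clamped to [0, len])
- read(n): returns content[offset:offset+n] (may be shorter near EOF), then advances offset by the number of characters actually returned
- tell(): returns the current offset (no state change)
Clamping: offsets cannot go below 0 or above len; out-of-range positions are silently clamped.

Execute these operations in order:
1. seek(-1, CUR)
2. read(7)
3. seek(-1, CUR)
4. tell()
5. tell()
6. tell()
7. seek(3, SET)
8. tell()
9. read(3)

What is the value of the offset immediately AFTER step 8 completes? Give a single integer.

Answer: 3

Derivation:
After 1 (seek(-1, CUR)): offset=0
After 2 (read(7)): returned '4CP4UVR', offset=7
After 3 (seek(-1, CUR)): offset=6
After 4 (tell()): offset=6
After 5 (tell()): offset=6
After 6 (tell()): offset=6
After 7 (seek(3, SET)): offset=3
After 8 (tell()): offset=3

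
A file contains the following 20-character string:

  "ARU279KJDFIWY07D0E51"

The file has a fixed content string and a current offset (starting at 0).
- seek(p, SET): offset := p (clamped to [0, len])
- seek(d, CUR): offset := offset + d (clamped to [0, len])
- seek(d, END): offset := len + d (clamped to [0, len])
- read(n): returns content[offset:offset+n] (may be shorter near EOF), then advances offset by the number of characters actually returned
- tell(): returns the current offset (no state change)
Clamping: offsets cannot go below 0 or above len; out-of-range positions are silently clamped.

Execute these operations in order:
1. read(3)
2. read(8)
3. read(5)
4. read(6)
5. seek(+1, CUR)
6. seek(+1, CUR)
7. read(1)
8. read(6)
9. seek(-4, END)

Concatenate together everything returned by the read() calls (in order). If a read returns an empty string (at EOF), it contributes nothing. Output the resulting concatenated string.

After 1 (read(3)): returned 'ARU', offset=3
After 2 (read(8)): returned '279KJDFI', offset=11
After 3 (read(5)): returned 'WY07D', offset=16
After 4 (read(6)): returned '0E51', offset=20
After 5 (seek(+1, CUR)): offset=20
After 6 (seek(+1, CUR)): offset=20
After 7 (read(1)): returned '', offset=20
After 8 (read(6)): returned '', offset=20
After 9 (seek(-4, END)): offset=16

Answer: ARU279KJDFIWY07D0E51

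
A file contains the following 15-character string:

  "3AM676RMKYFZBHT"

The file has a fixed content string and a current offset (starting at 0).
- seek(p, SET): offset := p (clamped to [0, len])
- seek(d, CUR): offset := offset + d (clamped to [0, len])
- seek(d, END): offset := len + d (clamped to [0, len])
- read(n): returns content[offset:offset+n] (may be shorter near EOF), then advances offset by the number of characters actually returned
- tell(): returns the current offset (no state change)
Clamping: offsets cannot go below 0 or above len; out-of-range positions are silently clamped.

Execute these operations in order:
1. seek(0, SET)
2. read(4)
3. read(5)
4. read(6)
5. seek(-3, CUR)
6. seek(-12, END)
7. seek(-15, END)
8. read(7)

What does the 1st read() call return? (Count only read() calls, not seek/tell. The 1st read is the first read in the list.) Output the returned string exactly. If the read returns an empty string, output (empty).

Answer: 3AM6

Derivation:
After 1 (seek(0, SET)): offset=0
After 2 (read(4)): returned '3AM6', offset=4
After 3 (read(5)): returned '76RMK', offset=9
After 4 (read(6)): returned 'YFZBHT', offset=15
After 5 (seek(-3, CUR)): offset=12
After 6 (seek(-12, END)): offset=3
After 7 (seek(-15, END)): offset=0
After 8 (read(7)): returned '3AM676R', offset=7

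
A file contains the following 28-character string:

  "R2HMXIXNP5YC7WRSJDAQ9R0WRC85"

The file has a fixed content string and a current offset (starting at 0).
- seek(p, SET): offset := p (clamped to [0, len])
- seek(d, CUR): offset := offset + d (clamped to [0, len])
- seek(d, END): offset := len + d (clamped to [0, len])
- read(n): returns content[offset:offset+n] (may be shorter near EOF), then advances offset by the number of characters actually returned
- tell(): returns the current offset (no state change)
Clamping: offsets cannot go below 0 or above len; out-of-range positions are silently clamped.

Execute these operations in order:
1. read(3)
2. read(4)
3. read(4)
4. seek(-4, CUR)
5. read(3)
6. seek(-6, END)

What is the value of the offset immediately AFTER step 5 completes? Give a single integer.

After 1 (read(3)): returned 'R2H', offset=3
After 2 (read(4)): returned 'MXIX', offset=7
After 3 (read(4)): returned 'NP5Y', offset=11
After 4 (seek(-4, CUR)): offset=7
After 5 (read(3)): returned 'NP5', offset=10

Answer: 10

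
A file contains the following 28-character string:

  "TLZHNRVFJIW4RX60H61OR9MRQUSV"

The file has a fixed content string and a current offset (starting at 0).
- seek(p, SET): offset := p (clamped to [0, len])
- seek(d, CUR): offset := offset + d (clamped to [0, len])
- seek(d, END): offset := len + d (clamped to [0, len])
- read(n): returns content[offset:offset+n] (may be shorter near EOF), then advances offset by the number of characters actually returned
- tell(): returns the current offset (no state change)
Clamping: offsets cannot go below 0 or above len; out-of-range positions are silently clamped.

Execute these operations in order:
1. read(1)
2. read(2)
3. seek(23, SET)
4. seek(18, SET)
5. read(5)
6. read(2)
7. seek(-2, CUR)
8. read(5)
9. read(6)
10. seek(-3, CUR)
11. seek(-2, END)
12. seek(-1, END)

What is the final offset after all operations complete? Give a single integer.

Answer: 27

Derivation:
After 1 (read(1)): returned 'T', offset=1
After 2 (read(2)): returned 'LZ', offset=3
After 3 (seek(23, SET)): offset=23
After 4 (seek(18, SET)): offset=18
After 5 (read(5)): returned '1OR9M', offset=23
After 6 (read(2)): returned 'RQ', offset=25
After 7 (seek(-2, CUR)): offset=23
After 8 (read(5)): returned 'RQUSV', offset=28
After 9 (read(6)): returned '', offset=28
After 10 (seek(-3, CUR)): offset=25
After 11 (seek(-2, END)): offset=26
After 12 (seek(-1, END)): offset=27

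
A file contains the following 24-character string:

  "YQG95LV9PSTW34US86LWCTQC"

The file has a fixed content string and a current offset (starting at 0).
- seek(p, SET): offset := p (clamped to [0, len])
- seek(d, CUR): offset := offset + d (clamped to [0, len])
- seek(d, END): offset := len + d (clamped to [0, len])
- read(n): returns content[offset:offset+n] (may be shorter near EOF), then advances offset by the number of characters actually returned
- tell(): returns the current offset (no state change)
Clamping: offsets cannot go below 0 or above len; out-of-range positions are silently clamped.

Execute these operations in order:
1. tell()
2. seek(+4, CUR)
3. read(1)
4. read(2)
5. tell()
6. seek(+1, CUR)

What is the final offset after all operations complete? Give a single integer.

Answer: 8

Derivation:
After 1 (tell()): offset=0
After 2 (seek(+4, CUR)): offset=4
After 3 (read(1)): returned '5', offset=5
After 4 (read(2)): returned 'LV', offset=7
After 5 (tell()): offset=7
After 6 (seek(+1, CUR)): offset=8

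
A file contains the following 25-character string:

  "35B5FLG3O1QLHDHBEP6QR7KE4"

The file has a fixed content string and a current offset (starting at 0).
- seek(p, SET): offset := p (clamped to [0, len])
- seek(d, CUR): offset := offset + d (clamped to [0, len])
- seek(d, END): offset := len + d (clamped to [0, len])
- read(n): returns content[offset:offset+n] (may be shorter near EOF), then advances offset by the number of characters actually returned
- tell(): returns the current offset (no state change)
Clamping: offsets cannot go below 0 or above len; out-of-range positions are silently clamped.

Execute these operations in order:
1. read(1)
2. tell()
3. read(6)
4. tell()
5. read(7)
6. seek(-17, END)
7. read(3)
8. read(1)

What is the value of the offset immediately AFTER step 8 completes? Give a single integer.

After 1 (read(1)): returned '3', offset=1
After 2 (tell()): offset=1
After 3 (read(6)): returned '5B5FLG', offset=7
After 4 (tell()): offset=7
After 5 (read(7)): returned '3O1QLHD', offset=14
After 6 (seek(-17, END)): offset=8
After 7 (read(3)): returned 'O1Q', offset=11
After 8 (read(1)): returned 'L', offset=12

Answer: 12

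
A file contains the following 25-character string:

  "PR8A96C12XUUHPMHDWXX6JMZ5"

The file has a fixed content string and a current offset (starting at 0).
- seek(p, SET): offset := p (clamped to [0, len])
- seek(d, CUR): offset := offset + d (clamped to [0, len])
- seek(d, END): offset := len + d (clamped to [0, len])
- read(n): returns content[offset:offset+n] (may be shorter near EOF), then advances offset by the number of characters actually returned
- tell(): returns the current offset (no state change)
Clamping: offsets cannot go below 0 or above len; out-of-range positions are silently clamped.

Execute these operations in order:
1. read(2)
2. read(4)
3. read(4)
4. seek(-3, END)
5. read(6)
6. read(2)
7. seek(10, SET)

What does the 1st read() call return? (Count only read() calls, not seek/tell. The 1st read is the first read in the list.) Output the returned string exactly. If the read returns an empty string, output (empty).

After 1 (read(2)): returned 'PR', offset=2
After 2 (read(4)): returned '8A96', offset=6
After 3 (read(4)): returned 'C12X', offset=10
After 4 (seek(-3, END)): offset=22
After 5 (read(6)): returned 'MZ5', offset=25
After 6 (read(2)): returned '', offset=25
After 7 (seek(10, SET)): offset=10

Answer: PR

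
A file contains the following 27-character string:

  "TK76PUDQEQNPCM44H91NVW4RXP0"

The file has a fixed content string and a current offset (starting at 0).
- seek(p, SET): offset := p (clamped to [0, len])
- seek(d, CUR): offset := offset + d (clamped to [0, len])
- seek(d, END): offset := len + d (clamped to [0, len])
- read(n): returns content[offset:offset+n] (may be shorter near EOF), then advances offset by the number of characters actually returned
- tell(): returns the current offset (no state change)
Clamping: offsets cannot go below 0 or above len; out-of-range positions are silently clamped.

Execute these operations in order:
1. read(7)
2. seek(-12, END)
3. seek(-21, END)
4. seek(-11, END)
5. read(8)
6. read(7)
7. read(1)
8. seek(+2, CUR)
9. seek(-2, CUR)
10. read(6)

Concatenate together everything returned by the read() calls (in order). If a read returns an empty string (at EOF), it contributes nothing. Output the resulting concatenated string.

Answer: TK76PUDH91NVW4RXP0P0

Derivation:
After 1 (read(7)): returned 'TK76PUD', offset=7
After 2 (seek(-12, END)): offset=15
After 3 (seek(-21, END)): offset=6
After 4 (seek(-11, END)): offset=16
After 5 (read(8)): returned 'H91NVW4R', offset=24
After 6 (read(7)): returned 'XP0', offset=27
After 7 (read(1)): returned '', offset=27
After 8 (seek(+2, CUR)): offset=27
After 9 (seek(-2, CUR)): offset=25
After 10 (read(6)): returned 'P0', offset=27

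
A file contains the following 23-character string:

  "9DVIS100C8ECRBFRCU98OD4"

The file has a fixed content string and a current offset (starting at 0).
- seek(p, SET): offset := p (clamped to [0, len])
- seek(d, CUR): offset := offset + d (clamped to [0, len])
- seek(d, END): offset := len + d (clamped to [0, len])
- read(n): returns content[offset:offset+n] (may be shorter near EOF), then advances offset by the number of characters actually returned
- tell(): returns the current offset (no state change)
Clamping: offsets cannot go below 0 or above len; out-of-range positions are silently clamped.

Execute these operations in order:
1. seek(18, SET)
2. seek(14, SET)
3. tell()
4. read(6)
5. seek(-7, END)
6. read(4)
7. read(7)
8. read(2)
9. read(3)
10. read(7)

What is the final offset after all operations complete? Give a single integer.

Answer: 23

Derivation:
After 1 (seek(18, SET)): offset=18
After 2 (seek(14, SET)): offset=14
After 3 (tell()): offset=14
After 4 (read(6)): returned 'FRCU98', offset=20
After 5 (seek(-7, END)): offset=16
After 6 (read(4)): returned 'CU98', offset=20
After 7 (read(7)): returned 'OD4', offset=23
After 8 (read(2)): returned '', offset=23
After 9 (read(3)): returned '', offset=23
After 10 (read(7)): returned '', offset=23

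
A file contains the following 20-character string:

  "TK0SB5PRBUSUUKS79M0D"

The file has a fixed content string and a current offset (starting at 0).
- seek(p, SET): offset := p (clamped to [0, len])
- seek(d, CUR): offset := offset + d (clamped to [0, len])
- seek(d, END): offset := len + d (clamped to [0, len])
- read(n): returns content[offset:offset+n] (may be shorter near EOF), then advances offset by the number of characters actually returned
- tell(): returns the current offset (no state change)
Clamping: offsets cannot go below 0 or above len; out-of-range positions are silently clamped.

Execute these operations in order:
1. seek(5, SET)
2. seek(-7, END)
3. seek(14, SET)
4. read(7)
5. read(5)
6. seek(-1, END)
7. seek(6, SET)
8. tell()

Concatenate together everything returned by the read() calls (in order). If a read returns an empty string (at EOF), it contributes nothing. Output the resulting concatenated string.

Answer: S79M0D

Derivation:
After 1 (seek(5, SET)): offset=5
After 2 (seek(-7, END)): offset=13
After 3 (seek(14, SET)): offset=14
After 4 (read(7)): returned 'S79M0D', offset=20
After 5 (read(5)): returned '', offset=20
After 6 (seek(-1, END)): offset=19
After 7 (seek(6, SET)): offset=6
After 8 (tell()): offset=6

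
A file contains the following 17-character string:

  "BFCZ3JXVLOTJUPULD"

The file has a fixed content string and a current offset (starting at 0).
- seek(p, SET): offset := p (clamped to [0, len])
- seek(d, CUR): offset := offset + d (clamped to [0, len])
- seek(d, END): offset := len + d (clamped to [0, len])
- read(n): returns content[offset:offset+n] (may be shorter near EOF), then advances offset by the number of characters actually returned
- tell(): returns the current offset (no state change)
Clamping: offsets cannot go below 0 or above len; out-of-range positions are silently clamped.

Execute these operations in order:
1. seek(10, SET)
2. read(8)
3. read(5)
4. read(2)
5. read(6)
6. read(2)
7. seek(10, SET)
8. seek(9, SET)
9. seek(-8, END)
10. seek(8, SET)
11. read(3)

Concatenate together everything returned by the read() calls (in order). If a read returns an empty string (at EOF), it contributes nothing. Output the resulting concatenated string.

Answer: TJUPULDLOT

Derivation:
After 1 (seek(10, SET)): offset=10
After 2 (read(8)): returned 'TJUPULD', offset=17
After 3 (read(5)): returned '', offset=17
After 4 (read(2)): returned '', offset=17
After 5 (read(6)): returned '', offset=17
After 6 (read(2)): returned '', offset=17
After 7 (seek(10, SET)): offset=10
After 8 (seek(9, SET)): offset=9
After 9 (seek(-8, END)): offset=9
After 10 (seek(8, SET)): offset=8
After 11 (read(3)): returned 'LOT', offset=11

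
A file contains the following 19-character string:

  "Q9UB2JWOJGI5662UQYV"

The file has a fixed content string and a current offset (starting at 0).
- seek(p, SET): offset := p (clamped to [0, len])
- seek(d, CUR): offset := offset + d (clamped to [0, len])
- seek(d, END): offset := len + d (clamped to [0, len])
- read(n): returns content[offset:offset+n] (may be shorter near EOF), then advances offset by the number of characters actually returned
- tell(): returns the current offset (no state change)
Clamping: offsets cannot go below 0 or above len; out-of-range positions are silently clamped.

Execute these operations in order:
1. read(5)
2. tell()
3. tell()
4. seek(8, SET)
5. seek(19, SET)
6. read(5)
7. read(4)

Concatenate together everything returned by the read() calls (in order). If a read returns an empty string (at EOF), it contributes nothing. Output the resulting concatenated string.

Answer: Q9UB2

Derivation:
After 1 (read(5)): returned 'Q9UB2', offset=5
After 2 (tell()): offset=5
After 3 (tell()): offset=5
After 4 (seek(8, SET)): offset=8
After 5 (seek(19, SET)): offset=19
After 6 (read(5)): returned '', offset=19
After 7 (read(4)): returned '', offset=19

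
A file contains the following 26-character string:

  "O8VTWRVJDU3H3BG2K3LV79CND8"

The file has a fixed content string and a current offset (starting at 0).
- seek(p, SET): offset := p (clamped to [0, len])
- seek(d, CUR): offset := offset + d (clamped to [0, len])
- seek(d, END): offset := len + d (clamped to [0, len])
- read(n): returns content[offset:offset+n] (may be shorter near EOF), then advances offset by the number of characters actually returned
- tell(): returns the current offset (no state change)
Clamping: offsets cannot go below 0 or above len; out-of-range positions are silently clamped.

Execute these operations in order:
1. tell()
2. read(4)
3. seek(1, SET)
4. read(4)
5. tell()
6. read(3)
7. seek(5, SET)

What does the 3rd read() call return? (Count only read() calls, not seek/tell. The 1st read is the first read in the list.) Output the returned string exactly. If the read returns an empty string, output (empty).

Answer: RVJ

Derivation:
After 1 (tell()): offset=0
After 2 (read(4)): returned 'O8VT', offset=4
After 3 (seek(1, SET)): offset=1
After 4 (read(4)): returned '8VTW', offset=5
After 5 (tell()): offset=5
After 6 (read(3)): returned 'RVJ', offset=8
After 7 (seek(5, SET)): offset=5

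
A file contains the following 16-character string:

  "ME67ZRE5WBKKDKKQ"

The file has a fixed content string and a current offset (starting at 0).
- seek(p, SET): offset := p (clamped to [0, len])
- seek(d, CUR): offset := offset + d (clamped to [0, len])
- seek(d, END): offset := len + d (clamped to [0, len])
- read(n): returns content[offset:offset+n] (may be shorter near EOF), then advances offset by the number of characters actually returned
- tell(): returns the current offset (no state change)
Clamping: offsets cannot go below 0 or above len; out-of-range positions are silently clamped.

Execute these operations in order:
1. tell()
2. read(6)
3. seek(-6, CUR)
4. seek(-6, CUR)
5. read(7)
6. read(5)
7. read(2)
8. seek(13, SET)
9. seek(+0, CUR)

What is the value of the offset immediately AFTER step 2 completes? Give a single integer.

Answer: 6

Derivation:
After 1 (tell()): offset=0
After 2 (read(6)): returned 'ME67ZR', offset=6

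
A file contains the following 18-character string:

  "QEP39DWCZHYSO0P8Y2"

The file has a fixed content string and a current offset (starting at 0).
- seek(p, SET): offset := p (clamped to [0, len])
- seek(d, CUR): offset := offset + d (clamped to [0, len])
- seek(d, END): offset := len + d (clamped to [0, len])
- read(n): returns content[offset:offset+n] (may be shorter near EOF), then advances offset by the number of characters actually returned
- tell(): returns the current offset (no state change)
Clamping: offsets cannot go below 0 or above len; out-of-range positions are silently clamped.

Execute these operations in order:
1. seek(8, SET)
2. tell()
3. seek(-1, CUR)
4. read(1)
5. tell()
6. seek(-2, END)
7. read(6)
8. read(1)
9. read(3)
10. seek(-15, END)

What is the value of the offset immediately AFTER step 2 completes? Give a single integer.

Answer: 8

Derivation:
After 1 (seek(8, SET)): offset=8
After 2 (tell()): offset=8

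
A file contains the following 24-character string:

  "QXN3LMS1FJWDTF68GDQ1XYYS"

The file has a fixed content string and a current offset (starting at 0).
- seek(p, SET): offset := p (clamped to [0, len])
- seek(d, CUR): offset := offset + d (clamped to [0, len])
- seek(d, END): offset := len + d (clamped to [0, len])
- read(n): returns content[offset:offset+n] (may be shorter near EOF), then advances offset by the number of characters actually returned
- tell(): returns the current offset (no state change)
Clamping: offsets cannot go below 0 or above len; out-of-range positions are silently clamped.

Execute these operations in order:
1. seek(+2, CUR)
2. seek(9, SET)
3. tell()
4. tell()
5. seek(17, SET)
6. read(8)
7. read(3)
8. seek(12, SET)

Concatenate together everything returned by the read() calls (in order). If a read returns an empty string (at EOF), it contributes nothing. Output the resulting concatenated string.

Answer: DQ1XYYS

Derivation:
After 1 (seek(+2, CUR)): offset=2
After 2 (seek(9, SET)): offset=9
After 3 (tell()): offset=9
After 4 (tell()): offset=9
After 5 (seek(17, SET)): offset=17
After 6 (read(8)): returned 'DQ1XYYS', offset=24
After 7 (read(3)): returned '', offset=24
After 8 (seek(12, SET)): offset=12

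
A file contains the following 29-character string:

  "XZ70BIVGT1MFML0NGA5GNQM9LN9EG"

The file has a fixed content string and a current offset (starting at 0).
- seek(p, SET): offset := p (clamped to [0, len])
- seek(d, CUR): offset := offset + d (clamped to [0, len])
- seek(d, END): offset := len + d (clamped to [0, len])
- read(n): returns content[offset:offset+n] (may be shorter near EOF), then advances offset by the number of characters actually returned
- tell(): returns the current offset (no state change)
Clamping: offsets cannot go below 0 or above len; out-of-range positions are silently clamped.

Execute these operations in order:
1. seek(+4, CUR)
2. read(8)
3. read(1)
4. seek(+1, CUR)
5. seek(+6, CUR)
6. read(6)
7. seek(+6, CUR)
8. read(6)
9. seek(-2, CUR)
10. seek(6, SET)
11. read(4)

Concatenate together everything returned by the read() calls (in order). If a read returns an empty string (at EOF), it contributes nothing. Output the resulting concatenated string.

After 1 (seek(+4, CUR)): offset=4
After 2 (read(8)): returned 'BIVGT1MF', offset=12
After 3 (read(1)): returned 'M', offset=13
After 4 (seek(+1, CUR)): offset=14
After 5 (seek(+6, CUR)): offset=20
After 6 (read(6)): returned 'NQM9LN', offset=26
After 7 (seek(+6, CUR)): offset=29
After 8 (read(6)): returned '', offset=29
After 9 (seek(-2, CUR)): offset=27
After 10 (seek(6, SET)): offset=6
After 11 (read(4)): returned 'VGT1', offset=10

Answer: BIVGT1MFMNQM9LNVGT1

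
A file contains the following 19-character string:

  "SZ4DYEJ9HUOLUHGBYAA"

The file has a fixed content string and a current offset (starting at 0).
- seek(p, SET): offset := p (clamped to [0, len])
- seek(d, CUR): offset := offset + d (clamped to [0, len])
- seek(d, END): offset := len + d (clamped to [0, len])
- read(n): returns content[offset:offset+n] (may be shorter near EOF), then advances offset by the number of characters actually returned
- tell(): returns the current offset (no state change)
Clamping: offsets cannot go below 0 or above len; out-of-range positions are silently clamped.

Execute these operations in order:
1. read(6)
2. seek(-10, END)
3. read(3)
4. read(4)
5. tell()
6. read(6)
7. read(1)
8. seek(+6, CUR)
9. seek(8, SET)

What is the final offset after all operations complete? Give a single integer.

After 1 (read(6)): returned 'SZ4DYE', offset=6
After 2 (seek(-10, END)): offset=9
After 3 (read(3)): returned 'UOL', offset=12
After 4 (read(4)): returned 'UHGB', offset=16
After 5 (tell()): offset=16
After 6 (read(6)): returned 'YAA', offset=19
After 7 (read(1)): returned '', offset=19
After 8 (seek(+6, CUR)): offset=19
After 9 (seek(8, SET)): offset=8

Answer: 8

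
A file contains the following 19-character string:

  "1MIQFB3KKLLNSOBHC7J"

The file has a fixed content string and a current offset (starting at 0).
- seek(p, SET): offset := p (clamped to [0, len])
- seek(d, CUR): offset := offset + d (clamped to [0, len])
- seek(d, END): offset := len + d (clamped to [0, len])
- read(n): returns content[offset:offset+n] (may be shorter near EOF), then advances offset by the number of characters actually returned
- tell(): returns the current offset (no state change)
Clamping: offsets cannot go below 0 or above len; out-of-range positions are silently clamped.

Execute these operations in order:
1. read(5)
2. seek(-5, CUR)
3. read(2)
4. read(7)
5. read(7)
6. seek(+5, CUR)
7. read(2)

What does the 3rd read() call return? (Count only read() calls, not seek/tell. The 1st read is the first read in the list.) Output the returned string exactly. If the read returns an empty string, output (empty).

After 1 (read(5)): returned '1MIQF', offset=5
After 2 (seek(-5, CUR)): offset=0
After 3 (read(2)): returned '1M', offset=2
After 4 (read(7)): returned 'IQFB3KK', offset=9
After 5 (read(7)): returned 'LLNSOBH', offset=16
After 6 (seek(+5, CUR)): offset=19
After 7 (read(2)): returned '', offset=19

Answer: IQFB3KK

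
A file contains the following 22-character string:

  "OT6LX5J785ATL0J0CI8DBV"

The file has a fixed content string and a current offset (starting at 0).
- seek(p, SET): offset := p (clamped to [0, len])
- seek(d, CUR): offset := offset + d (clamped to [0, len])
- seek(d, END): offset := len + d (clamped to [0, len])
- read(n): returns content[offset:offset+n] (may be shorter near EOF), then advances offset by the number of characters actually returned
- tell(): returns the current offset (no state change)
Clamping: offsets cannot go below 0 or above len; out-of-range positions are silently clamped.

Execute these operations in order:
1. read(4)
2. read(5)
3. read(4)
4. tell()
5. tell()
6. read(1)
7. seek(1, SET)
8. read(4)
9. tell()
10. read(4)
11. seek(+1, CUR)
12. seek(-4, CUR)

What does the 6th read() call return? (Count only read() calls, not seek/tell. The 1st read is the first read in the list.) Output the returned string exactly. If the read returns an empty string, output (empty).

After 1 (read(4)): returned 'OT6L', offset=4
After 2 (read(5)): returned 'X5J78', offset=9
After 3 (read(4)): returned '5ATL', offset=13
After 4 (tell()): offset=13
After 5 (tell()): offset=13
After 6 (read(1)): returned '0', offset=14
After 7 (seek(1, SET)): offset=1
After 8 (read(4)): returned 'T6LX', offset=5
After 9 (tell()): offset=5
After 10 (read(4)): returned '5J78', offset=9
After 11 (seek(+1, CUR)): offset=10
After 12 (seek(-4, CUR)): offset=6

Answer: 5J78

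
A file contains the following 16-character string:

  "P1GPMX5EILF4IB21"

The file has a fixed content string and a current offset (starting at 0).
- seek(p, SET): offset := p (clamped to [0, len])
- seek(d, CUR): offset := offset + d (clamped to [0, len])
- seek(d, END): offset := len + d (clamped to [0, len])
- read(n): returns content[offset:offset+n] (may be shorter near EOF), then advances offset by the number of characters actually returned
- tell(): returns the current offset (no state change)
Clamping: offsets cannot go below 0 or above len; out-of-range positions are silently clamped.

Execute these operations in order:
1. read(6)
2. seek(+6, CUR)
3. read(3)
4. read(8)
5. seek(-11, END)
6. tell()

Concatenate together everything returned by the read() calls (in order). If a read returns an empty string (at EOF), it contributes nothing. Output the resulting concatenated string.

Answer: P1GPMXIB21

Derivation:
After 1 (read(6)): returned 'P1GPMX', offset=6
After 2 (seek(+6, CUR)): offset=12
After 3 (read(3)): returned 'IB2', offset=15
After 4 (read(8)): returned '1', offset=16
After 5 (seek(-11, END)): offset=5
After 6 (tell()): offset=5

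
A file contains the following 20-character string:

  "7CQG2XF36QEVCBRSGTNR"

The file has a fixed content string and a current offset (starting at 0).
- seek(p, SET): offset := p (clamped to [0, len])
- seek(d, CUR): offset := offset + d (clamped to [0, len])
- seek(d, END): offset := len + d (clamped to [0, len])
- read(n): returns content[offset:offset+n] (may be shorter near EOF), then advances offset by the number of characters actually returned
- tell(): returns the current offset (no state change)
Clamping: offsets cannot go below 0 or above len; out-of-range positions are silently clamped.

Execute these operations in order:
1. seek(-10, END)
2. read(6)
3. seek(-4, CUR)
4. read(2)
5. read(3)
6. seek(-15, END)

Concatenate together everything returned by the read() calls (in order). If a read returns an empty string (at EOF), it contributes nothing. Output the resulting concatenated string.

After 1 (seek(-10, END)): offset=10
After 2 (read(6)): returned 'EVCBRS', offset=16
After 3 (seek(-4, CUR)): offset=12
After 4 (read(2)): returned 'CB', offset=14
After 5 (read(3)): returned 'RSG', offset=17
After 6 (seek(-15, END)): offset=5

Answer: EVCBRSCBRSG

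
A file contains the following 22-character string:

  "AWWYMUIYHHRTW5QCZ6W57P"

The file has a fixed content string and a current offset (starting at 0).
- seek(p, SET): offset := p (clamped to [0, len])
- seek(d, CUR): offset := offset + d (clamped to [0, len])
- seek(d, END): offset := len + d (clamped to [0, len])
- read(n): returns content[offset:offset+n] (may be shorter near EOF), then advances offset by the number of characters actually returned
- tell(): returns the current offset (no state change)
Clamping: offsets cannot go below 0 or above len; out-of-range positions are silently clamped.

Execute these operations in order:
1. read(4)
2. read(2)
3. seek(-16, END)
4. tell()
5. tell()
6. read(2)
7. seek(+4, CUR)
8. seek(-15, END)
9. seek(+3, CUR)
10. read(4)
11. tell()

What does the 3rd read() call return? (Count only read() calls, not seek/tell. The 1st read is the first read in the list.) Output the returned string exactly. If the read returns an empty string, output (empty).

Answer: IY

Derivation:
After 1 (read(4)): returned 'AWWY', offset=4
After 2 (read(2)): returned 'MU', offset=6
After 3 (seek(-16, END)): offset=6
After 4 (tell()): offset=6
After 5 (tell()): offset=6
After 6 (read(2)): returned 'IY', offset=8
After 7 (seek(+4, CUR)): offset=12
After 8 (seek(-15, END)): offset=7
After 9 (seek(+3, CUR)): offset=10
After 10 (read(4)): returned 'RTW5', offset=14
After 11 (tell()): offset=14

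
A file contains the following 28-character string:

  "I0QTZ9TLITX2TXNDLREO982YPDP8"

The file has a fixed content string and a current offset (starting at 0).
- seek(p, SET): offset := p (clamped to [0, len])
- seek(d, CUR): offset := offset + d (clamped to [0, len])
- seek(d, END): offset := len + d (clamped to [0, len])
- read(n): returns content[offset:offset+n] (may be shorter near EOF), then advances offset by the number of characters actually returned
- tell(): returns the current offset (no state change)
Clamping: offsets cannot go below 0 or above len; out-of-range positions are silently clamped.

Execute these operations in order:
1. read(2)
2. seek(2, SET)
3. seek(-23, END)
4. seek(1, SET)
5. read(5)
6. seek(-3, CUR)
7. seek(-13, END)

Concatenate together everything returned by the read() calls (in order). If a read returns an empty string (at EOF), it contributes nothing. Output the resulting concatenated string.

After 1 (read(2)): returned 'I0', offset=2
After 2 (seek(2, SET)): offset=2
After 3 (seek(-23, END)): offset=5
After 4 (seek(1, SET)): offset=1
After 5 (read(5)): returned '0QTZ9', offset=6
After 6 (seek(-3, CUR)): offset=3
After 7 (seek(-13, END)): offset=15

Answer: I00QTZ9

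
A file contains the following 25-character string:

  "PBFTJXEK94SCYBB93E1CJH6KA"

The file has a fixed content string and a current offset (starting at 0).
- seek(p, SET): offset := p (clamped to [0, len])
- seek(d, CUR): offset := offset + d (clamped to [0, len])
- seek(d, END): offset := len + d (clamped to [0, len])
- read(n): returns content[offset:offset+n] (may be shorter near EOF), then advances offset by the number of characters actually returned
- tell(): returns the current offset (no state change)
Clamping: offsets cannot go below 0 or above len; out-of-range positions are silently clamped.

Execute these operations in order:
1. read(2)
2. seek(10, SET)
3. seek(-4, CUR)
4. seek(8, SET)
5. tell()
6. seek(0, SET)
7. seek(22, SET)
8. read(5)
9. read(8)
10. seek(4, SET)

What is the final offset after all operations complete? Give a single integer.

After 1 (read(2)): returned 'PB', offset=2
After 2 (seek(10, SET)): offset=10
After 3 (seek(-4, CUR)): offset=6
After 4 (seek(8, SET)): offset=8
After 5 (tell()): offset=8
After 6 (seek(0, SET)): offset=0
After 7 (seek(22, SET)): offset=22
After 8 (read(5)): returned '6KA', offset=25
After 9 (read(8)): returned '', offset=25
After 10 (seek(4, SET)): offset=4

Answer: 4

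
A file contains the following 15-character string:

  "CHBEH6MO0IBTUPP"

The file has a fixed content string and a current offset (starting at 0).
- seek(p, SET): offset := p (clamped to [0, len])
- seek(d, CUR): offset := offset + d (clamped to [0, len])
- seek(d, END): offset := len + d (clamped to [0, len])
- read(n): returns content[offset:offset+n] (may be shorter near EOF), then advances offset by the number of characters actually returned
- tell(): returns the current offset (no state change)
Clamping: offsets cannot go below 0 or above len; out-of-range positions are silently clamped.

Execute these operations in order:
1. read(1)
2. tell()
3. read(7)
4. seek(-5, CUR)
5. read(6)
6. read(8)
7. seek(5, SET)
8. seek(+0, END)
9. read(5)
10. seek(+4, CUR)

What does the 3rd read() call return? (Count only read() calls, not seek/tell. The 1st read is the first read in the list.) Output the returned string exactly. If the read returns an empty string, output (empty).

After 1 (read(1)): returned 'C', offset=1
After 2 (tell()): offset=1
After 3 (read(7)): returned 'HBEH6MO', offset=8
After 4 (seek(-5, CUR)): offset=3
After 5 (read(6)): returned 'EH6MO0', offset=9
After 6 (read(8)): returned 'IBTUPP', offset=15
After 7 (seek(5, SET)): offset=5
After 8 (seek(+0, END)): offset=15
After 9 (read(5)): returned '', offset=15
After 10 (seek(+4, CUR)): offset=15

Answer: EH6MO0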